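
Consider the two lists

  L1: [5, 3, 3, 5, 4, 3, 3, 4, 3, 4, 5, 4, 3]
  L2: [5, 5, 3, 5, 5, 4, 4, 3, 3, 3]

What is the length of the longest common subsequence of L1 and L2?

7

Taking 5 (L1 #1, L2 #2), then 3 (L1 #2, L2 #3), then 5 (L1 #4, L2 #5), then 4 (L1 #5, L2 #7), then 3 (L1 #7, L2 #8), then 3 (L1 #9, L2 #9), then 3 (L1 #13, L2 #10) gives a common subsequence of length 7. The LCS DP gives dp[13][10] = 7, so this is optimal.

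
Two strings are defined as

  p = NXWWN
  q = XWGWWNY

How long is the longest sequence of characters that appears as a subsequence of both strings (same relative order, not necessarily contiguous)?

One common subsequence of length 4: X (p #2, q #1), then W (p #3, q #4), then W (p #4, q #5), then N (p #5, q #6). dp[5][7] = 4 confirms this is the maximum.

4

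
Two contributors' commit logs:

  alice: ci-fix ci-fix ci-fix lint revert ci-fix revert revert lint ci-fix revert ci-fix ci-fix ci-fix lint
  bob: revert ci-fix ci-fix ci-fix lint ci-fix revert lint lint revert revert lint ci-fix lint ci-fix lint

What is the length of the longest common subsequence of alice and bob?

11

Pick ci-fix [1,2] → ci-fix [2,3] → ci-fix [3,4] → lint [4,5] → revert [5,7] → revert [7,10] → revert [8,11] → lint [9,12] → ci-fix [10,13] → ci-fix [14,15] → lint [15,16]; all 11 commits appear in both, in order. Since dp[15][16] = 11, nothing longer is possible.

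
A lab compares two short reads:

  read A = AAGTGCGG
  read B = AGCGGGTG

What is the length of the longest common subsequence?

Let dp[i][j] be the LCS length of the first i bases of read A and the first j bases of read B. dp[i][j] = dp[i-1][j-1]+1 when the i-th and j-th bases match, else max(dp[i-1][j], dp[i][j-1]).
    ·  A  G  C  G  G  G  T  G
 ·  0  0  0  0  0  0  0  0  0
 A  0  1  1  1  1  1  1  1  1
 A  0  1  1  1  1  1  1  1  1
 G  0  1  2  2  2  2  2  2  2
 T  0  1  2  2  2  2  2  3  3
 G  0  1  2  2  3  3  3  3  4
 C  0  1  2  3  3  3  3  3  4
 G  0  1  2  3  4  4  4  4  4
 G  0  1  2  3  4  5  5  5  5
dp[8][8] = 5. One LCS (by backtracking along matches): AGGGG.

5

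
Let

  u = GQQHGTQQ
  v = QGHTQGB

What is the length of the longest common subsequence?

Taking G [1,2], then H [4,3], then T [6,4], then Q [7,5] gives a common subsequence of length 4. The LCS DP gives dp[8][7] = 4, so this is optimal.

4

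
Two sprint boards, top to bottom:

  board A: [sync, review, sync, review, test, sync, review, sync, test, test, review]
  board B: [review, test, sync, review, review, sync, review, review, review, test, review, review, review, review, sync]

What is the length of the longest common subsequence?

7

Taking sync at board A[1]=board B[3]; then review at board A[2]=board B[5]; then sync at board A[3]=board B[6]; then review at board A[4]=board B[9]; then test at board A[5]=board B[10]; then review at board A[7]=board B[14]; then sync at board A[8]=board B[15] gives a common subsequence of length 7. Since dp[11][15] = 7, nothing longer is possible.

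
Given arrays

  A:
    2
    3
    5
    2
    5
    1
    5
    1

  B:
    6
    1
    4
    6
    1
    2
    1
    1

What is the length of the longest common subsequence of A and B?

3

Let dp[i][j] be the LCS length of the first i values of A and the first j values of B. dp[i][j] = dp[i-1][j-1]+1 when the i-th and j-th values match, else max(dp[i-1][j], dp[i][j-1]).
    ·  6  1  4  6  1  2  1  1
 ·  0  0  0  0  0  0  0  0  0
 2  0  0  0  0  0  0  1  1  1
 3  0  0  0  0  0  0  1  1  1
 5  0  0  0  0  0  0  1  1  1
 2  0  0  0  0  0  0  1  1  1
 5  0  0  0  0  0  0  1  1  1
 1  0  0  1  1  1  1  1  2  2
 5  0  0  1  1  1  1  1  2  2
 1  0  0  1  1  1  2  2  2  3
dp[8][8] = 3. One LCS (by backtracking along matches): 2, 1, 1.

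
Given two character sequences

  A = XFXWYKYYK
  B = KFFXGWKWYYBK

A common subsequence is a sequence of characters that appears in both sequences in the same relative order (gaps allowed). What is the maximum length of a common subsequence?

7

One common subsequence of length 7: F (A #2, B #3), X (A #3, B #4), W (A #4, B #6), K (A #6, B #7), Y (A #7, B #9), Y (A #8, B #10), K (A #9, B #12). The LCS DP gives dp[9][12] = 7, so this is optimal.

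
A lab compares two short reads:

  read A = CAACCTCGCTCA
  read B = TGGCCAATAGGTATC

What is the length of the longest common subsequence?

Pick C [1,5]; then A [2,6]; then A [3,7]; then T [6,8]; then G [8,11]; then T [10,14]; then C [11,15]; all 7 bases appear in both, in order. The LCS DP gives dp[12][15] = 7, so this is optimal.

7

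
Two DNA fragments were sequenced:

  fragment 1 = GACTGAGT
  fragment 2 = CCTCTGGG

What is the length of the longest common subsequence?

4

Let dp[i][j] be the LCS length of the first i bases of fragment 1 and the first j bases of fragment 2. dp[i][j] = dp[i-1][j-1]+1 when the i-th and j-th bases match, else max(dp[i-1][j], dp[i][j-1]).
    ·  C  C  T  C  T  G  G  G
 ·  0  0  0  0  0  0  0  0  0
 G  0  0  0  0  0  0  1  1  1
 A  0  0  0  0  0  0  1  1  1
 C  0  1  1  1  1  1  1  1  1
 T  0  1  1  2  2  2  2  2  2
 G  0  1  1  2  2  2  3  3  3
 A  0  1  1  2  2  2  3  3  3
 G  0  1  1  2  2  2  3  4  4
 T  0  1  1  2  2  3  3  4  4
dp[8][8] = 4. One LCS (by backtracking along matches): CTGG.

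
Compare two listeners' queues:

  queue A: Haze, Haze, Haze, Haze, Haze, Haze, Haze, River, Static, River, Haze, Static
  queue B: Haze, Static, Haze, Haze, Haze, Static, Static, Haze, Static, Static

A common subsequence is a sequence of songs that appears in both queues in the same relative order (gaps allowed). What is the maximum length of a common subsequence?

One common subsequence of length 7: Haze (queue A #1, queue B #1) → Haze (queue A #2, queue B #3) → Haze (queue A #3, queue B #4) → Haze (queue A #4, queue B #5) → Haze (queue A #7, queue B #8) → Static (queue A #9, queue B #9) → Static (queue A #12, queue B #10), and the DP table's final entry dp[12][10] is also 7, so no common subsequence is longer.

7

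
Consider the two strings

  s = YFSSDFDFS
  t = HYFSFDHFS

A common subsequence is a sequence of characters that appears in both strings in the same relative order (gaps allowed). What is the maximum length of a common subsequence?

7

Match Y at s[1]=t[2] → F at s[2]=t[3] → S at s[4]=t[4] → F at s[6]=t[5] → D at s[7]=t[6] → F at s[8]=t[8] → S at s[9]=t[9] — 7 characters in the same relative order in both. Since dp[9][9] = 7, nothing longer is possible.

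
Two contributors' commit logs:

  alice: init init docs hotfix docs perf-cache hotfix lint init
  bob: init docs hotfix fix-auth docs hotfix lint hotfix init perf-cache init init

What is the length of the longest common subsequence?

7

Taking init (alice #2, bob #1), docs (alice #3, bob #2), hotfix (alice #4, bob #3), docs (alice #5, bob #5), hotfix (alice #7, bob #6), lint (alice #8, bob #7), init (alice #9, bob #12) gives a common subsequence of length 7. The LCS DP gives dp[9][12] = 7, so this is optimal.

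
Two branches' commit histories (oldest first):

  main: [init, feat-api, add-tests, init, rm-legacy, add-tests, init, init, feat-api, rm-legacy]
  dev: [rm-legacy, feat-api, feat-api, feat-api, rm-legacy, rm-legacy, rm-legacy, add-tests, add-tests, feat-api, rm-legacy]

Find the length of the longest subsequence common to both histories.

Pick feat-api at main[2]=dev[4]; then add-tests at main[3]=dev[8]; then add-tests at main[6]=dev[9]; then feat-api at main[9]=dev[10]; then rm-legacy at main[10]=dev[11]; all 5 commits appear in both, in order. The LCS DP gives dp[10][11] = 5, so this is optimal.

5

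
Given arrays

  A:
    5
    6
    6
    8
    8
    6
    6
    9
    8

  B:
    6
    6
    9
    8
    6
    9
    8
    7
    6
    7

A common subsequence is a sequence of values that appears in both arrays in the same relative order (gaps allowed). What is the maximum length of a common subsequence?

Taking 6 (A #2, B #1) → 6 (A #3, B #2) → 8 (A #5, B #4) → 6 (A #7, B #5) → 9 (A #8, B #6) → 8 (A #9, B #7) gives a common subsequence of length 6, and the DP table's final entry dp[9][10] is also 6, so no common subsequence is longer.

6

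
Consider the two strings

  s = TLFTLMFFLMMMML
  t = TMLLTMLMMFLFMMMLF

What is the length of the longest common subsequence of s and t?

Pick T (s #1, t #1) → L (s #2, t #4) → T (s #4, t #5) → L (s #5, t #7) → M (s #6, t #9) → F (s #7, t #10) → F (s #8, t #12) → M (s #11, t #13) → M (s #12, t #14) → M (s #13, t #15) → L (s #14, t #16); all 11 characters appear in both, in order, and the DP table's final entry dp[14][17] is also 11, so no common subsequence is longer.

11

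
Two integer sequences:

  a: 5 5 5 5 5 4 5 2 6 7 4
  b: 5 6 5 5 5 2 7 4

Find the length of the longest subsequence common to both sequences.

7

Pick 5 at a[1]=b[1], then 5 at a[4]=b[3], then 5 at a[5]=b[4], then 5 at a[7]=b[5], then 2 at a[8]=b[6], then 7 at a[10]=b[7], then 4 at a[11]=b[8]; all 7 values appear in both, in order. The LCS DP gives dp[11][8] = 7, so this is optimal.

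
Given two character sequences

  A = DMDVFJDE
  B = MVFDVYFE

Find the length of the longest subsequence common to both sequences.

5

Let dp[i][j] be the LCS length of the first i characters of A and the first j characters of B. dp[i][j] = dp[i-1][j-1]+1 when the i-th and j-th characters match, else max(dp[i-1][j], dp[i][j-1]).
    ·  M  V  F  D  V  Y  F  E
 ·  0  0  0  0  0  0  0  0  0
 D  0  0  0  0  1  1  1  1  1
 M  0  1  1  1  1  1  1  1  1
 D  0  1  1  1  2  2  2  2  2
 V  0  1  2  2  2  3  3  3  3
 F  0  1  2  3  3  3  3  4  4
 J  0  1  2  3  3  3  3  4  4
 D  0  1  2  3  4  4  4  4  4
 E  0  1  2  3  4  4  4  4  5
dp[8][8] = 5. One LCS (by backtracking along matches): MDVFE.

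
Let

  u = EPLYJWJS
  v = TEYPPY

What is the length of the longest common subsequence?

Let dp[i][j] be the LCS length of the first i characters of u and the first j characters of v. dp[i][j] = dp[i-1][j-1]+1 when the i-th and j-th characters match, else max(dp[i-1][j], dp[i][j-1]).
    ·  T  E  Y  P  P  Y
 ·  0  0  0  0  0  0  0
 E  0  0  1  1  1  1  1
 P  0  0  1  1  2  2  2
 L  0  0  1  1  2  2  2
 Y  0  0  1  2  2  2  3
 J  0  0  1  2  2  2  3
 W  0  0  1  2  2  2  3
 J  0  0  1  2  2  2  3
 S  0  0  1  2  2  2  3
dp[8][6] = 3. One LCS (by backtracking along matches): EPY.

3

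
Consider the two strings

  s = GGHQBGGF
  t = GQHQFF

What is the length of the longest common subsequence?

4

Let dp[i][j] be the LCS length of the first i characters of s and the first j characters of t. dp[i][j] = dp[i-1][j-1]+1 when the i-th and j-th characters match, else max(dp[i-1][j], dp[i][j-1]).
    ·  G  Q  H  Q  F  F
 ·  0  0  0  0  0  0  0
 G  0  1  1  1  1  1  1
 G  0  1  1  1  1  1  1
 H  0  1  1  2  2  2  2
 Q  0  1  2  2  3  3  3
 B  0  1  2  2  3  3  3
 G  0  1  2  2  3  3  3
 G  0  1  2  2  3  3  3
 F  0  1  2  2  3  4  4
dp[8][6] = 4. One LCS (by backtracking along matches): GHQF.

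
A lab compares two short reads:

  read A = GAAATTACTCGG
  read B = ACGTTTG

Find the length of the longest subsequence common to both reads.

5

Taking G at read A[1]=read B[3], T at read A[5]=read B[4], T at read A[6]=read B[5], T at read A[9]=read B[6], G at read A[12]=read B[7] gives a common subsequence of length 5, and the DP table's final entry dp[12][7] is also 5, so no common subsequence is longer.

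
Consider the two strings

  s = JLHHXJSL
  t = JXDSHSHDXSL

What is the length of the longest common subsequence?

Let dp[i][j] be the LCS length of the first i characters of s and the first j characters of t. dp[i][j] = dp[i-1][j-1]+1 when the i-th and j-th characters match, else max(dp[i-1][j], dp[i][j-1]).
    ·  J  X  D  S  H  S  H  D  X  S  L
 ·  0  0  0  0  0  0  0  0  0  0  0  0
 J  0  1  1  1  1  1  1  1  1  1  1  1
 L  0  1  1  1  1  1  1  1  1  1  1  2
 H  0  1  1  1  1  2  2  2  2  2  2  2
 H  0  1  1  1  1  2  2  3  3  3  3  3
 X  0  1  2  2  2  2  2  3  3  4  4  4
 J  0  1  2  2  2  2  2  3  3  4  4  4
 S  0  1  2  2  3  3  3  3  3  4  5  5
 L  0  1  2  2  3  3  3  3  3  4  5  6
dp[8][11] = 6. One LCS (by backtracking along matches): JHHXSL.

6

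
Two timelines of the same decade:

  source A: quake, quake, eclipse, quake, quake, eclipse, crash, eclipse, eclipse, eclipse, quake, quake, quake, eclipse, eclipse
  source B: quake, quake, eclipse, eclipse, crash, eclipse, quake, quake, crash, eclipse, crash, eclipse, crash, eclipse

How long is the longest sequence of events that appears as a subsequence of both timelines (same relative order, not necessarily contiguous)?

10

Taking quake [1,1]; then quake [2,2]; then eclipse [3,3]; then eclipse [6,4]; then crash [7,5]; then eclipse [10,6]; then quake [11,7]; then quake [12,8]; then eclipse [14,12]; then eclipse [15,14] gives a common subsequence of length 10. dp[15][14] = 10 confirms this is the maximum.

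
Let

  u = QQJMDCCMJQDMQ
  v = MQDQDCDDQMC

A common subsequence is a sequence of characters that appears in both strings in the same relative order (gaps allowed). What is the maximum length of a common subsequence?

6

Let dp[i][j] be the LCS length of the first i characters of u and the first j characters of v. dp[i][j] = dp[i-1][j-1]+1 when the i-th and j-th characters match, else max(dp[i-1][j], dp[i][j-1]).
    ·  M  Q  D  Q  D  C  D  D  Q  M  C
 ·  0  0  0  0  0  0  0  0  0  0  0  0
 Q  0  0  1  1  1  1  1  1  1  1  1  1
 Q  0  0  1  1  2  2  2  2  2  2  2  2
 J  0  0  1  1  2  2  2  2  2  2  2  2
 M  0  1  1  1  2  2  2  2  2  2  3  3
 D  0  1  1  2  2  3  3  3  3  3  3  3
 C  0  1  1  2  2  3  4  4  4  4  4  4
 C  0  1  1  2  2  3  4  4  4  4  4  5
 M  0  1  1  2  2  3  4  4  4  4  5  5
 J  0  1  1  2  2  3  4  4  4  4  5  5
 Q  0  1  2  2  3  3  4  4  4  5  5  5
 D  0  1  2  3  3  4  4  5  5  5  5  5
 M  0  1  2  3  3  4  4  5  5  5  6  6
 Q  0  1  2  3  4  4  4  5  5  6  6  6
dp[13][11] = 6. One LCS (by backtracking along matches): QQDCQM.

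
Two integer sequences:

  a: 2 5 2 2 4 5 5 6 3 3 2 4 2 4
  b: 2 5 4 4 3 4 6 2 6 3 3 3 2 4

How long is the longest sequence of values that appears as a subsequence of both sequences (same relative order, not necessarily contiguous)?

8

Pick 2 at a[1]=b[1]; then 5 at a[2]=b[2]; then 2 at a[4]=b[8]; then 6 at a[8]=b[9]; then 3 at a[9]=b[11]; then 3 at a[10]=b[12]; then 2 at a[13]=b[13]; then 4 at a[14]=b[14]; all 8 values appear in both, in order, and the DP table's final entry dp[14][14] is also 8, so no common subsequence is longer.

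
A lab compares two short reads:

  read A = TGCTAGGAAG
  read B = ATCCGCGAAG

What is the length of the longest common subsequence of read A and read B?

Taking T [1,2], then G [2,5], then C [3,6], then G [7,7], then A [8,8], then A [9,9], then G [10,10] gives a common subsequence of length 7. dp[10][10] = 7 confirms this is the maximum.

7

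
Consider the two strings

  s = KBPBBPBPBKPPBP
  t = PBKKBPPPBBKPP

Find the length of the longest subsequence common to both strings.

9

Match K at s[1]=t[4]; then B at s[2]=t[5]; then P at s[3]=t[7]; then P at s[6]=t[8]; then B at s[7]=t[9]; then B at s[9]=t[10]; then K at s[10]=t[11]; then P at s[12]=t[12]; then P at s[14]=t[13] — 9 characters in the same relative order in both. dp[14][13] = 9 confirms this is the maximum.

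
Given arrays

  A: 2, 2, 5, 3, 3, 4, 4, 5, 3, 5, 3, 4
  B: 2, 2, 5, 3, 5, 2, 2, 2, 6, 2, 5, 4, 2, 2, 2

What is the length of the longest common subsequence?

Match 2 (A #1, B #1) → 2 (A #2, B #2) → 5 (A #3, B #3) → 3 (A #5, B #4) → 5 (A #8, B #5) → 5 (A #10, B #11) → 4 (A #12, B #12) — 7 values in the same relative order in both. Since dp[12][15] = 7, nothing longer is possible.

7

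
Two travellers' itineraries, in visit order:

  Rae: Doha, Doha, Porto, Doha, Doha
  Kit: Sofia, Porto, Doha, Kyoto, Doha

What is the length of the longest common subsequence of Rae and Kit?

One common subsequence of length 3: Porto at Rae[3]=Kit[2]; then Doha at Rae[4]=Kit[3]; then Doha at Rae[5]=Kit[5]. The LCS DP gives dp[5][5] = 3, so this is optimal.

3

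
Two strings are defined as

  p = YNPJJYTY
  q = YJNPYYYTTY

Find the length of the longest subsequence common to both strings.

6

Match Y (p #1, q #1), then N (p #2, q #3), then P (p #3, q #4), then Y (p #6, q #7), then T (p #7, q #9), then Y (p #8, q #10) — 6 characters in the same relative order in both, and the DP table's final entry dp[8][10] is also 6, so no common subsequence is longer.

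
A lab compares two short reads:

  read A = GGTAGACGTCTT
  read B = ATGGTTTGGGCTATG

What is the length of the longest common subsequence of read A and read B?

8

Pick G at read A[1]=read B[3], G at read A[2]=read B[4], T at read A[3]=read B[7], G at read A[5]=read B[9], G at read A[8]=read B[10], C at read A[10]=read B[11], T at read A[11]=read B[12], T at read A[12]=read B[14]; all 8 bases appear in both, in order. dp[12][15] = 8 confirms this is the maximum.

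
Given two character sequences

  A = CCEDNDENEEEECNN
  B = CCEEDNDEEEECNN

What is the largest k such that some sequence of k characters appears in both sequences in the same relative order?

13

Pick C (A #1, B #1), then C (A #2, B #2), then E (A #3, B #4), then D (A #4, B #5), then N (A #5, B #6), then D (A #6, B #7), then E (A #9, B #8), then E (A #10, B #9), then E (A #11, B #10), then E (A #12, B #11), then C (A #13, B #12), then N (A #14, B #13), then N (A #15, B #14); all 13 characters appear in both, in order. dp[15][14] = 13 confirms this is the maximum.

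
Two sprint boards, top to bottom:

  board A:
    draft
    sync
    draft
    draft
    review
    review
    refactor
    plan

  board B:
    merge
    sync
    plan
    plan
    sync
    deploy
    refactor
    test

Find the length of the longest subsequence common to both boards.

Match sync (board A #2, board B #5), refactor (board A #7, board B #7) — 2 tasks in the same relative order in both. dp[8][8] = 2 confirms this is the maximum.

2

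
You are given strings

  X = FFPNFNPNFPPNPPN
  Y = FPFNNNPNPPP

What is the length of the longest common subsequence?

9

Pick F (X #1, Y #1) → F (X #2, Y #3) → N (X #4, Y #5) → N (X #6, Y #6) → P (X #7, Y #7) → N (X #8, Y #8) → P (X #11, Y #9) → P (X #13, Y #10) → P (X #14, Y #11); all 9 characters appear in both, in order. The LCS DP gives dp[15][11] = 9, so this is optimal.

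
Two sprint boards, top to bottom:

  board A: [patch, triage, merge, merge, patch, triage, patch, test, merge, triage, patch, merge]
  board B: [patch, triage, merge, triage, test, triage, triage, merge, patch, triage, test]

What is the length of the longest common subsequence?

7

Pick patch at board A[1]=board B[1] → triage at board A[2]=board B[2] → merge at board A[3]=board B[3] → merge at board A[4]=board B[8] → patch at board A[5]=board B[9] → triage at board A[6]=board B[10] → test at board A[8]=board B[11]; all 7 tasks appear in both, in order. Since dp[12][11] = 7, nothing longer is possible.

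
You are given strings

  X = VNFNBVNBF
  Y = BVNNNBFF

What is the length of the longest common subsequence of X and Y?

6

Taking V [1,2], N [2,3], N [4,4], N [7,5], B [8,6], F [9,8] gives a common subsequence of length 6. dp[9][8] = 6 confirms this is the maximum.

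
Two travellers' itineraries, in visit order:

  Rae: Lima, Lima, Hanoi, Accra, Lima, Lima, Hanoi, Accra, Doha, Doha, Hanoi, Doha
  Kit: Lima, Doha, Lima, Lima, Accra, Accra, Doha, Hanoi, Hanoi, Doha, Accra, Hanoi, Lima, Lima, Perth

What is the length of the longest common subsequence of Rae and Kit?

One common subsequence of length 7: Lima at Rae[1]=Kit[3], then Lima at Rae[2]=Kit[4], then Accra at Rae[4]=Kit[5], then Accra at Rae[8]=Kit[6], then Doha at Rae[9]=Kit[7], then Doha at Rae[10]=Kit[10], then Hanoi at Rae[11]=Kit[12], and the DP table's final entry dp[12][15] is also 7, so no common subsequence is longer.

7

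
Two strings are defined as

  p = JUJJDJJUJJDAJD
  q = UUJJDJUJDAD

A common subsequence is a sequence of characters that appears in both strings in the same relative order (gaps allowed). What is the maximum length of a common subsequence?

Pick U at p[2]=q[2] → J at p[3]=q[3] → J at p[4]=q[4] → D at p[5]=q[5] → J at p[7]=q[6] → U at p[8]=q[7] → J at p[10]=q[8] → D at p[11]=q[9] → A at p[12]=q[10] → D at p[14]=q[11]; all 10 characters appear in both, in order, and the DP table's final entry dp[14][11] is also 10, so no common subsequence is longer.

10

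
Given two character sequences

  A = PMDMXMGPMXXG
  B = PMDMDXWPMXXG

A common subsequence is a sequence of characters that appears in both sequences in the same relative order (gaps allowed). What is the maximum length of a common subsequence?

10

Match P at A[1]=B[1]; then M at A[2]=B[2]; then D at A[3]=B[3]; then M at A[4]=B[4]; then X at A[5]=B[6]; then P at A[8]=B[8]; then M at A[9]=B[9]; then X at A[10]=B[10]; then X at A[11]=B[11]; then G at A[12]=B[12] — 10 characters in the same relative order in both. Since dp[12][12] = 10, nothing longer is possible.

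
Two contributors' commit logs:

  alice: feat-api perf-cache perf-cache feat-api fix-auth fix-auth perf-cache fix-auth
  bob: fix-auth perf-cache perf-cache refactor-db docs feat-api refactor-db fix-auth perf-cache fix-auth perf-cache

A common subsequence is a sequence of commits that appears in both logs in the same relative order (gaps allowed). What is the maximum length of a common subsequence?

One common subsequence of length 6: perf-cache [2,2], perf-cache [3,3], feat-api [4,6], fix-auth [5,8], fix-auth [6,10], perf-cache [7,11]. The LCS DP gives dp[8][11] = 6, so this is optimal.

6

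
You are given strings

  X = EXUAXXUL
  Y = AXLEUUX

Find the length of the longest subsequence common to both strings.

3

Let dp[i][j] be the LCS length of the first i characters of X and the first j characters of Y. dp[i][j] = dp[i-1][j-1]+1 when the i-th and j-th characters match, else max(dp[i-1][j], dp[i][j-1]).
    ·  A  X  L  E  U  U  X
 ·  0  0  0  0  0  0  0  0
 E  0  0  0  0  1  1  1  1
 X  0  0  1  1  1  1  1  2
 U  0  0  1  1  1  2  2  2
 A  0  1  1  1  1  2  2  2
 X  0  1  2  2  2  2  2  3
 X  0  1  2  2  2  2  2  3
 U  0  1  2  2  2  3  3  3
 L  0  1  2  3  3  3  3  3
dp[8][7] = 3. One LCS (by backtracking along matches): EUX.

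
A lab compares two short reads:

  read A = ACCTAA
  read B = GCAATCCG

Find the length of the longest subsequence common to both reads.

3

One common subsequence of length 3: A [1,4], then C [2,6], then C [3,7]. dp[6][8] = 3 confirms this is the maximum.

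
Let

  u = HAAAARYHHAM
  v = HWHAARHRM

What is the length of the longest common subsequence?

6

Let dp[i][j] be the LCS length of the first i characters of u and the first j characters of v. dp[i][j] = dp[i-1][j-1]+1 when the i-th and j-th characters match, else max(dp[i-1][j], dp[i][j-1]).
    ·  H  W  H  A  A  R  H  R  M
 ·  0  0  0  0  0  0  0  0  0  0
 H  0  1  1  1  1  1  1  1  1  1
 A  0  1  1  1  2  2  2  2  2  2
 A  0  1  1  1  2  3  3  3  3  3
 A  0  1  1  1  2  3  3  3  3  3
 A  0  1  1  1  2  3  3  3  3  3
 R  0  1  1  1  2  3  4  4  4  4
 Y  0  1  1  1  2  3  4  4  4  4
 H  0  1  1  2  2  3  4  5  5  5
 H  0  1  1  2  2  3  4  5  5  5
 A  0  1  1  2  3  3  4  5  5  5
 M  0  1  1  2  3  3  4  5  5  6
dp[11][9] = 6. One LCS (by backtracking along matches): HAARHM.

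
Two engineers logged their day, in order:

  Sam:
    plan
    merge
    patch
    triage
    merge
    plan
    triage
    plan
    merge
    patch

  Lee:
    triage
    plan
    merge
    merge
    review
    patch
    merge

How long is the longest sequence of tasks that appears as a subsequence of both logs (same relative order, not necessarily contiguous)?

4

Pick plan at Sam[1]=Lee[2], then merge at Sam[2]=Lee[4], then patch at Sam[3]=Lee[6], then merge at Sam[9]=Lee[7]; all 4 tasks appear in both, in order. The LCS DP gives dp[10][7] = 4, so this is optimal.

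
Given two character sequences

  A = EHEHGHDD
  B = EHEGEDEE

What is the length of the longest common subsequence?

Let dp[i][j] be the LCS length of the first i characters of A and the first j characters of B. dp[i][j] = dp[i-1][j-1]+1 when the i-th and j-th characters match, else max(dp[i-1][j], dp[i][j-1]).
    ·  E  H  E  G  E  D  E  E
 ·  0  0  0  0  0  0  0  0  0
 E  0  1  1  1  1  1  1  1  1
 H  0  1  2  2  2  2  2  2  2
 E  0  1  2  3  3  3  3  3  3
 H  0  1  2  3  3  3  3  3  3
 G  0  1  2  3  4  4  4  4  4
 H  0  1  2  3  4  4  4  4  4
 D  0  1  2  3  4  4  5  5  5
 D  0  1  2  3  4  4  5  5  5
dp[8][8] = 5. One LCS (by backtracking along matches): EHEGD.

5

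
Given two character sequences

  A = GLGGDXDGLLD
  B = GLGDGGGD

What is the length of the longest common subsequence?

Taking G (A #1, B #1), L (A #2, B #2), G (A #3, B #5), G (A #4, B #6), G (A #8, B #7), D (A #11, B #8) gives a common subsequence of length 6. dp[11][8] = 6 confirms this is the maximum.

6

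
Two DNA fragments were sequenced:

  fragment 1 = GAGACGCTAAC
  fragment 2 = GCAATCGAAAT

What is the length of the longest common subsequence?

Let dp[i][j] be the LCS length of the first i bases of fragment 1 and the first j bases of fragment 2. dp[i][j] = dp[i-1][j-1]+1 when the i-th and j-th bases match, else max(dp[i-1][j], dp[i][j-1]).
    ·  G  C  A  A  T  C  G  A  A  A  T
 ·  0  0  0  0  0  0  0  0  0  0  0  0
 G  0  1  1  1  1  1  1  1  1  1  1  1
 A  0  1  1  2  2  2  2  2  2  2  2  2
 G  0  1  1  2  2  2  2  3  3  3  3  3
 A  0  1  1  2  3  3  3  3  4  4  4  4
 C  0  1  2  2  3  3  4  4  4  4  4  4
 G  0  1  2  2  3  3  4  5  5  5  5  5
 C  0  1  2  2  3  3  4  5  5  5  5  5
 T  0  1  2  2  3  4  4  5  5  5  5  6
 A  0  1  2  3  3  4  4  5  6  6  6  6
 A  0  1  2  3  4  4  4  5  6  7  7  7
 C  0  1  2  3  4  4  5  5  6  7  7  7
dp[11][11] = 7. One LCS (by backtracking along matches): GAACGAA.

7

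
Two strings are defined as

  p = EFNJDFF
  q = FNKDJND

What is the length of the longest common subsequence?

One common subsequence of length 4: F [2,1], N [3,2], J [4,5], D [5,7]. The LCS DP gives dp[7][7] = 4, so this is optimal.

4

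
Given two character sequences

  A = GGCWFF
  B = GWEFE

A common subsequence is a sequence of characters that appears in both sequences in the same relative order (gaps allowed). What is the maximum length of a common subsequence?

3

One common subsequence of length 3: G (A #2, B #1); then W (A #4, B #2); then F (A #5, B #4). The LCS DP gives dp[6][5] = 3, so this is optimal.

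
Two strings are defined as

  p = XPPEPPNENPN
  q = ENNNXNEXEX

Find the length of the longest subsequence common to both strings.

Let dp[i][j] be the LCS length of the first i characters of p and the first j characters of q. dp[i][j] = dp[i-1][j-1]+1 when the i-th and j-th characters match, else max(dp[i-1][j], dp[i][j-1]).
    ·  E  N  N  N  X  N  E  X  E  X
 ·  0  0  0  0  0  0  0  0  0  0  0
 X  0  0  0  0  0  1  1  1  1  1  1
 P  0  0  0  0  0  1  1  1  1  1  1
 P  0  0  0  0  0  1  1  1  1  1  1
 E  0  1  1  1  1  1  1  2  2  2  2
 P  0  1  1  1  1  1  1  2  2  2  2
 P  0  1  1  1  1  1  1  2  2  2  2
 N  0  1  2  2  2  2  2  2  2  2  2
 E  0  1  2  2  2  2  2  3  3  3  3
 N  0  1  2  3  3  3  3  3  3  3  3
 P  0  1  2  3  3  3  3  3  3  3  3
 N  0  1  2  3  4  4  4  4  4  4  4
dp[11][10] = 4. One LCS (by backtracking along matches): ENNN.

4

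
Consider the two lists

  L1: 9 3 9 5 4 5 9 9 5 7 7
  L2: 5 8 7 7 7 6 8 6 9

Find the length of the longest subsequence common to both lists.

One common subsequence of length 3: 5 [4,1] → 7 [10,4] → 7 [11,5]. Since dp[11][9] = 3, nothing longer is possible.

3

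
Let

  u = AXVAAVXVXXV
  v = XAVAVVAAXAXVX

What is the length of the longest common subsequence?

Let dp[i][j] be the LCS length of the first i characters of u and the first j characters of v. dp[i][j] = dp[i-1][j-1]+1 when the i-th and j-th characters match, else max(dp[i-1][j], dp[i][j-1]).
    ·  X  A  V  A  V  V  A  A  X  A  X  V  X
 ·  0  0  0  0  0  0  0  0  0  0  0  0  0  0
 A  0  0  1  1  1  1  1  1  1  1  1  1  1  1
 X  0  1  1  1  1  1  1  1  1  2  2  2  2  2
 V  0  1  1  2  2  2  2  2  2  2  2  2  3  3
 A  0  1  2  2  3  3  3  3  3  3  3  3  3  3
 A  0  1  2  2  3  3  3  4  4  4  4  4  4  4
 V  0  1  2  3  3  4  4  4  4  4  4  4  5  5
 X  0  1  2  3  3  4  4  4  4  5  5  5  5  6
 V  0  1  2  3  3  4  5  5  5  5  5  5  6  6
 X  0  1  2  3  3  4  5  5  5  6  6  6  6  7
 X  0  1  2  3  3  4  5  5  5  6  6  7  7  7
 V  0  1  2  3  3  4  5  5  5  6  6  7  8  8
dp[11][13] = 8. One LCS (by backtracking along matches): AVAVVXXV.

8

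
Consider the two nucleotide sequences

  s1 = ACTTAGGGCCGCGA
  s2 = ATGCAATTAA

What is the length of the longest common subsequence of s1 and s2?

Pick A [1,1]; then C [2,4]; then T [3,7]; then T [4,8]; then A [5,9]; then A [14,10]; all 6 bases appear in both, in order. Since dp[14][10] = 6, nothing longer is possible.

6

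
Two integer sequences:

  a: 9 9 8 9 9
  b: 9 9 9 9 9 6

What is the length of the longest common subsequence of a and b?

Let dp[i][j] be the LCS length of the first i values of a and the first j values of b. dp[i][j] = dp[i-1][j-1]+1 when the i-th and j-th values match, else max(dp[i-1][j], dp[i][j-1]).
    ·  9  9  9  9  9  6
 ·  0  0  0  0  0  0  0
 9  0  1  1  1  1  1  1
 9  0  1  2  2  2  2  2
 8  0  1  2  2  2  2  2
 9  0  1  2  3  3  3  3
 9  0  1  2  3  4  4  4
dp[5][6] = 4. One LCS (by backtracking along matches): 9, 9, 9, 9.

4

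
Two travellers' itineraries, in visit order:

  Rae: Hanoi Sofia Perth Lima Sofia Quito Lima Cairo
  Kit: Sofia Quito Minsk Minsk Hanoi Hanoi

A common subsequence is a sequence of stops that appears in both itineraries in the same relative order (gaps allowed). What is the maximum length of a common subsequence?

Taking Sofia (Rae #5, Kit #1); then Quito (Rae #6, Kit #2) gives a common subsequence of length 2, and the DP table's final entry dp[8][6] is also 2, so no common subsequence is longer.

2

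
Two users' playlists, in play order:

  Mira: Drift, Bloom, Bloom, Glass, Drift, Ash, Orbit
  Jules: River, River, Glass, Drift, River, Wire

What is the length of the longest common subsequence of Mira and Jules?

2

Pick Glass [4,3]; then Drift [5,4]; all 2 songs appear in both, in order. dp[7][6] = 2 confirms this is the maximum.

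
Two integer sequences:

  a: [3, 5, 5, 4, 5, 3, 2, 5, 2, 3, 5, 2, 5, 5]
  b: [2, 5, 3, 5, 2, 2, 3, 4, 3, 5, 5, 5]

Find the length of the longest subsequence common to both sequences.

8

Pick 3 at a[1]=b[3], 5 at a[5]=b[4], 2 at a[7]=b[5], 2 at a[9]=b[6], 3 at a[10]=b[9], 5 at a[11]=b[10], 5 at a[13]=b[11], 5 at a[14]=b[12]; all 8 values appear in both, in order. Since dp[14][12] = 8, nothing longer is possible.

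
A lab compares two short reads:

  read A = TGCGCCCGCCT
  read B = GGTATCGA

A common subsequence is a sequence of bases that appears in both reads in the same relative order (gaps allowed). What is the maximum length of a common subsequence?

Match G [2,1], then G [4,2], then C [7,6], then G [8,7] — 4 bases in the same relative order in both. dp[11][8] = 4 confirms this is the maximum.

4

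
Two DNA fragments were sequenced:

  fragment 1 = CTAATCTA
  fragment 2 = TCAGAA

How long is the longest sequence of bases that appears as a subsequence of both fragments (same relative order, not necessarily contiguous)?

4

Pick C [1,2], A [3,3], A [4,5], A [8,6]; all 4 bases appear in both, in order. Since dp[8][6] = 4, nothing longer is possible.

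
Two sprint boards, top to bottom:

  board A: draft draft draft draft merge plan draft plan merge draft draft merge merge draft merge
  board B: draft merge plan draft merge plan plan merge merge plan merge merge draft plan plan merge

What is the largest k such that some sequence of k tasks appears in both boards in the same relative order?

Pick draft [1,1], then draft [4,4], then merge [5,5], then plan [6,6], then plan [8,7], then merge [9,9], then merge [12,11], then merge [13,12], then draft [14,13], then merge [15,16]; all 10 tasks appear in both, in order, and the DP table's final entry dp[15][16] is also 10, so no common subsequence is longer.

10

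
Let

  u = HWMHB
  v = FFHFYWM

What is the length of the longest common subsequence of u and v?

3

Taking H (u #1, v #3) → W (u #2, v #6) → M (u #3, v #7) gives a common subsequence of length 3, and the DP table's final entry dp[5][7] is also 3, so no common subsequence is longer.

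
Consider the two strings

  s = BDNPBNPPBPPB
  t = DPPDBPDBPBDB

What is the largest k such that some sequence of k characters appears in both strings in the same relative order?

7

One common subsequence of length 7: D (s #2, t #1), P (s #4, t #3), B (s #5, t #5), P (s #7, t #6), P (s #8, t #9), B (s #9, t #10), B (s #12, t #12). The LCS DP gives dp[12][12] = 7, so this is optimal.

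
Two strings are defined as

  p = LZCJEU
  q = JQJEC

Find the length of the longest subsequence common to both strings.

2

Taking J at p[4]=q[3], then E at p[5]=q[4] gives a common subsequence of length 2. The LCS DP gives dp[6][5] = 2, so this is optimal.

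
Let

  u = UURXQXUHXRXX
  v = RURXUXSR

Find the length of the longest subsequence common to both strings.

Let dp[i][j] be the LCS length of the first i characters of u and the first j characters of v. dp[i][j] = dp[i-1][j-1]+1 when the i-th and j-th characters match, else max(dp[i-1][j], dp[i][j-1]).
    ·  R  U  R  X  U  X  S  R
 ·  0  0  0  0  0  0  0  0  0
 U  0  0  1  1  1  1  1  1  1
 U  0  0  1  1  1  2  2  2  2
 R  0  1  1  2  2  2  2  2  3
 X  0  1  1  2  3  3  3  3  3
 Q  0  1  1  2  3  3  3  3  3
 X  0  1  1  2  3  3  4  4  4
 U  0  1  2  2  3  4  4  4  4
 H  0  1  2  2  3  4  4  4  4
 X  0  1  2  2  3  4  5  5  5
 R  0  1  2  3  3  4  5  5  6
 X  0  1  2  3  4  4  5  5  6
 X  0  1  2  3  4  4  5  5  6
dp[12][8] = 6. One LCS (by backtracking along matches): URXUXR.

6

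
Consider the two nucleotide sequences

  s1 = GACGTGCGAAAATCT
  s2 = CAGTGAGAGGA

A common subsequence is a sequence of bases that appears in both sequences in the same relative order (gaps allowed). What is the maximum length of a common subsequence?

Taking A [2,2], G [4,3], T [5,4], G [6,5], G [8,7], A [9,8], A [12,11] gives a common subsequence of length 7, and the DP table's final entry dp[15][11] is also 7, so no common subsequence is longer.

7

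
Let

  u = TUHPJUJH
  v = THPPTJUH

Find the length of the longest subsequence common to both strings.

6

Let dp[i][j] be the LCS length of the first i characters of u and the first j characters of v. dp[i][j] = dp[i-1][j-1]+1 when the i-th and j-th characters match, else max(dp[i-1][j], dp[i][j-1]).
    ·  T  H  P  P  T  J  U  H
 ·  0  0  0  0  0  0  0  0  0
 T  0  1  1  1  1  1  1  1  1
 U  0  1  1  1  1  1  1  2  2
 H  0  1  2  2  2  2  2  2  3
 P  0  1  2  3  3  3  3  3  3
 J  0  1  2  3  3  3  4  4  4
 U  0  1  2  3  3  3  4  5  5
 J  0  1  2  3  3  3  4  5  5
 H  0  1  2  3  3  3  4  5  6
dp[8][8] = 6. One LCS (by backtracking along matches): THPJUH.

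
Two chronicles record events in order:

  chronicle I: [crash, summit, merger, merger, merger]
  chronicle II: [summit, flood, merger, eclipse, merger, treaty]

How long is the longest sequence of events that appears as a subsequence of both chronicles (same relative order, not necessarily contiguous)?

One common subsequence of length 3: summit at chronicle I[2]=chronicle II[1], then merger at chronicle I[3]=chronicle II[3], then merger at chronicle I[4]=chronicle II[5], and the DP table's final entry dp[5][6] is also 3, so no common subsequence is longer.

3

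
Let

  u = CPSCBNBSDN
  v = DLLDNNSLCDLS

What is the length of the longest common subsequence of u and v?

Taking S (u #3, v #7) → C (u #4, v #9) → S (u #8, v #12) gives a common subsequence of length 3. dp[10][12] = 3 confirms this is the maximum.

3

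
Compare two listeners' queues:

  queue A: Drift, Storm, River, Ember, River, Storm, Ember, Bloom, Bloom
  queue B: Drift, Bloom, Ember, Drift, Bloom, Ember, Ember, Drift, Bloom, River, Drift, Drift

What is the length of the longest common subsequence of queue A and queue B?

4

Match Drift at queue A[1]=queue B[4], Ember at queue A[4]=queue B[6], Ember at queue A[7]=queue B[7], Bloom at queue A[8]=queue B[9] — 4 songs in the same relative order in both. The LCS DP gives dp[9][12] = 4, so this is optimal.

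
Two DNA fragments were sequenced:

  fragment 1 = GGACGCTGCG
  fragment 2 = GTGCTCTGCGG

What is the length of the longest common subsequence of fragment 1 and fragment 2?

Taking G at fragment 1[1]=fragment 2[1] → G at fragment 1[2]=fragment 2[3] → C at fragment 1[4]=fragment 2[4] → C at fragment 1[6]=fragment 2[6] → T at fragment 1[7]=fragment 2[7] → G at fragment 1[8]=fragment 2[8] → C at fragment 1[9]=fragment 2[9] → G at fragment 1[10]=fragment 2[11] gives a common subsequence of length 8, and the DP table's final entry dp[10][11] is also 8, so no common subsequence is longer.

8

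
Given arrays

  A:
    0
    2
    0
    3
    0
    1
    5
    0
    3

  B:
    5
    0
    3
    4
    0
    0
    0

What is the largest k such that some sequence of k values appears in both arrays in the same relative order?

Let dp[i][j] be the LCS length of the first i values of A and the first j values of B. dp[i][j] = dp[i-1][j-1]+1 when the i-th and j-th values match, else max(dp[i-1][j], dp[i][j-1]).
    ·  5  0  3  4  0  0  0
 ·  0  0  0  0  0  0  0  0
 0  0  0  1  1  1  1  1  1
 2  0  0  1  1  1  1  1  1
 0  0  0  1  1  1  2  2  2
 3  0  0  1  2  2  2  2  2
 0  0  0  1  2  2  3  3  3
 1  0  0  1  2  2  3  3  3
 5  0  1  1  2  2  3  3  3
 0  0  1  2  2  2  3  4  4
 3  0  1  2  3  3  3  4  4
dp[9][7] = 4. One LCS (by backtracking along matches): 0, 0, 0, 0.

4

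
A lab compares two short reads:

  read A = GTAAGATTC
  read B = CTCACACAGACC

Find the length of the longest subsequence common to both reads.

Match T (read A #2, read B #2); then A (read A #3, read B #6); then A (read A #4, read B #8); then G (read A #5, read B #9); then A (read A #6, read B #10); then C (read A #9, read B #12) — 6 bases in the same relative order in both. dp[9][12] = 6 confirms this is the maximum.

6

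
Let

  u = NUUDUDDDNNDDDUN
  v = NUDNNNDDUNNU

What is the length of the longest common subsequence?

Pick N (u #1, v #1), U (u #3, v #2), D (u #4, v #3), N (u #9, v #5), N (u #10, v #6), D (u #12, v #7), D (u #13, v #8), U (u #14, v #9), N (u #15, v #11); all 9 characters appear in both, in order, and the DP table's final entry dp[15][12] is also 9, so no common subsequence is longer.

9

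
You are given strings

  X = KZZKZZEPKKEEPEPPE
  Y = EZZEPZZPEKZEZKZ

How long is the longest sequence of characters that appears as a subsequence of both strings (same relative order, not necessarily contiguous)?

One common subsequence of length 7: Z [2,2], Z [3,3], Z [5,6], Z [6,7], E [7,9], K [9,10], K [10,14]. Since dp[17][15] = 7, nothing longer is possible.

7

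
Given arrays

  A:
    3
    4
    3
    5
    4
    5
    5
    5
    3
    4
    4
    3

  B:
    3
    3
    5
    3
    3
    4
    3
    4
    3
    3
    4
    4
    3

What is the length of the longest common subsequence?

8

Taking 3 at A[1]=B[5] → 4 at A[2]=B[6] → 3 at A[3]=B[7] → 4 at A[5]=B[8] → 3 at A[9]=B[10] → 4 at A[10]=B[11] → 4 at A[11]=B[12] → 3 at A[12]=B[13] gives a common subsequence of length 8. dp[12][13] = 8 confirms this is the maximum.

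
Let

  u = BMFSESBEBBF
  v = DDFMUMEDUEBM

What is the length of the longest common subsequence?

4

Taking M [2,6], then E [5,7], then E [8,10], then B [9,11] gives a common subsequence of length 4. dp[11][12] = 4 confirms this is the maximum.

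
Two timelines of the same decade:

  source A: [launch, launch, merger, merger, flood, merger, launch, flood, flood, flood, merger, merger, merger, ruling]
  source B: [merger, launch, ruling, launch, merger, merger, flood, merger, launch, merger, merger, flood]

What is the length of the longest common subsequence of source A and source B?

9

Pick launch [1,2], then launch [2,4], then merger [3,5], then merger [4,6], then flood [5,7], then merger [6,8], then launch [7,9], then merger [11,10], then merger [12,11]; all 9 events appear in both, in order. The LCS DP gives dp[14][12] = 9, so this is optimal.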